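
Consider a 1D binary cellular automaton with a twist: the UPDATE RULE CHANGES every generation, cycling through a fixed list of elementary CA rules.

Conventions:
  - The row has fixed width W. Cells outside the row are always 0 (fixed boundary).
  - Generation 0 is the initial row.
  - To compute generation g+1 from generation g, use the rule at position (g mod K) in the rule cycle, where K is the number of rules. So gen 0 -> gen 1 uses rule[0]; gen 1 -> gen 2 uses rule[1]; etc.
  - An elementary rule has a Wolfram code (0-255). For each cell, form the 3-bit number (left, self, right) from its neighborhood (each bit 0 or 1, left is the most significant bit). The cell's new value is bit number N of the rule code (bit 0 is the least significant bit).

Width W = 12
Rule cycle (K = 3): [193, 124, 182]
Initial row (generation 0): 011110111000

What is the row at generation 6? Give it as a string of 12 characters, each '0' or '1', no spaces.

Gen 0: 011110111000
Gen 1 (rule 193): 001110011011
Gen 2 (rule 124): 001011011111
Gen 3 (rule 182): 011100101110
Gen 4 (rule 193): 001100000110
Gen 5 (rule 124): 001110000111
Gen 6 (rule 182): 010101001010

Answer: 010101001010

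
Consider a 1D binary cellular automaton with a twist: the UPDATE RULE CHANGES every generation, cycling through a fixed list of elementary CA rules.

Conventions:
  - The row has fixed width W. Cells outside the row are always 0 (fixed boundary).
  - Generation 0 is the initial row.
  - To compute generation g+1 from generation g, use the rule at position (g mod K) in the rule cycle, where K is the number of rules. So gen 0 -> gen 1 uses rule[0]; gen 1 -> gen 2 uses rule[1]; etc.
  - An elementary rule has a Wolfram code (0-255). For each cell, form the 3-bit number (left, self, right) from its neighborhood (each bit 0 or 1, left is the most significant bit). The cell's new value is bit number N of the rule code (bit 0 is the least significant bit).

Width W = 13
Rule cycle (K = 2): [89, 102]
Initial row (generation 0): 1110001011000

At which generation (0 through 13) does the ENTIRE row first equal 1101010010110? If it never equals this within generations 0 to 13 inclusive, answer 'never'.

Gen 0: 1110001011000
Gen 1 (rule 89): 1011100011111
Gen 2 (rule 102): 1100100100001
Gen 3 (rule 89): 1110010011100
Gen 4 (rule 102): 0010110100100
Gen 5 (rule 89): 1000110010011
Gen 6 (rule 102): 1001010110101
Gen 7 (rule 89): 0100000110000
Gen 8 (rule 102): 1100001010000
Gen 9 (rule 89): 1111100001111
Gen 10 (rule 102): 0000100010001
Gen 11 (rule 89): 1110011001100
Gen 12 (rule 102): 0010101010100
Gen 13 (rule 89): 1000000000011

Answer: never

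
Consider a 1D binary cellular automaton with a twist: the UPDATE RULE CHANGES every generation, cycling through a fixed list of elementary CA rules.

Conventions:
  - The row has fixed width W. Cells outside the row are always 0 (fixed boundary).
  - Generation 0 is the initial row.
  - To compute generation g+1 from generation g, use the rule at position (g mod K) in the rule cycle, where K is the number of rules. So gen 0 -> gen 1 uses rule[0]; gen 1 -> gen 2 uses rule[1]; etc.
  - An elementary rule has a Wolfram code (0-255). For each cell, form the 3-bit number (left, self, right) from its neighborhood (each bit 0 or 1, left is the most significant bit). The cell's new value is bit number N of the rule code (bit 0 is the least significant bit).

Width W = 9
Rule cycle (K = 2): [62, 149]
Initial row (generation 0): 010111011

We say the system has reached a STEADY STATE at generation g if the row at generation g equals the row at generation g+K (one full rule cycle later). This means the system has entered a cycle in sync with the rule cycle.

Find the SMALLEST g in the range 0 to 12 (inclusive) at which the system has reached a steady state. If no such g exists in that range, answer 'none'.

Gen 0: 010111011
Gen 1 (rule 62): 111100110
Gen 2 (rule 149): 011010001
Gen 3 (rule 62): 110111011
Gen 4 (rule 149): 000010000
Gen 5 (rule 62): 000111000
Gen 6 (rule 149): 110010111
Gen 7 (rule 62): 101111100
Gen 8 (rule 149): 100111011
Gen 9 (rule 62): 111100110
Gen 10 (rule 149): 011010001
Gen 11 (rule 62): 110111011
Gen 12 (rule 149): 000010000
Gen 13 (rule 62): 000111000
Gen 14 (rule 149): 110010111

Answer: none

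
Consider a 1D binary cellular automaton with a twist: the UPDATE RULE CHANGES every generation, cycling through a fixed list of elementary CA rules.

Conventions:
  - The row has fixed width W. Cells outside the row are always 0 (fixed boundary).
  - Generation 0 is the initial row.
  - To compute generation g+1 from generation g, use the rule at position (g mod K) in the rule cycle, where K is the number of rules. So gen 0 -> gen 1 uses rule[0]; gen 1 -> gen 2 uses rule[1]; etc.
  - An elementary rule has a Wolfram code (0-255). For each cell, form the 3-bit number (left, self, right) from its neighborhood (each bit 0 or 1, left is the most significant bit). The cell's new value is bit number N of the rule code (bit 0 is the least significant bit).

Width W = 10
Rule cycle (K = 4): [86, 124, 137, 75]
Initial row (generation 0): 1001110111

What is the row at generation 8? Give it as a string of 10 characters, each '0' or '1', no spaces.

Answer: 1111100011

Derivation:
Gen 0: 1001110111
Gen 1 (rule 86): 1110010001
Gen 2 (rule 124): 1011011001
Gen 3 (rule 137): 0010010000
Gen 4 (rule 75): 1100100111
Gen 5 (rule 86): 0111111001
Gen 6 (rule 124): 0100001101
Gen 7 (rule 137): 0001101000
Gen 8 (rule 75): 1111100011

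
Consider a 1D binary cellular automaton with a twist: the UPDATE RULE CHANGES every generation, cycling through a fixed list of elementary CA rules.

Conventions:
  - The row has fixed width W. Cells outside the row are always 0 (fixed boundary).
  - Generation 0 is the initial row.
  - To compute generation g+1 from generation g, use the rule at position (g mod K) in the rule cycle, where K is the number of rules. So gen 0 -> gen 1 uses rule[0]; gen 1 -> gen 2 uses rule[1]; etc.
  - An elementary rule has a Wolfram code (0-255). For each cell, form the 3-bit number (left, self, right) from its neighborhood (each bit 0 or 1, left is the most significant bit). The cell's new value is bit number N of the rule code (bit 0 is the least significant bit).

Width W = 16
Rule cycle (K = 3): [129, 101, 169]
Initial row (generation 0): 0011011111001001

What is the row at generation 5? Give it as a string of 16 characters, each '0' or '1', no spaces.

Answer: 1010111110000101

Derivation:
Gen 0: 0011011111001001
Gen 1 (rule 129): 1000001110000000
Gen 2 (rule 101): 1011100010111111
Gen 3 (rule 169): 0111001001111110
Gen 4 (rule 129): 0010000000111100
Gen 5 (rule 101): 1010111110000101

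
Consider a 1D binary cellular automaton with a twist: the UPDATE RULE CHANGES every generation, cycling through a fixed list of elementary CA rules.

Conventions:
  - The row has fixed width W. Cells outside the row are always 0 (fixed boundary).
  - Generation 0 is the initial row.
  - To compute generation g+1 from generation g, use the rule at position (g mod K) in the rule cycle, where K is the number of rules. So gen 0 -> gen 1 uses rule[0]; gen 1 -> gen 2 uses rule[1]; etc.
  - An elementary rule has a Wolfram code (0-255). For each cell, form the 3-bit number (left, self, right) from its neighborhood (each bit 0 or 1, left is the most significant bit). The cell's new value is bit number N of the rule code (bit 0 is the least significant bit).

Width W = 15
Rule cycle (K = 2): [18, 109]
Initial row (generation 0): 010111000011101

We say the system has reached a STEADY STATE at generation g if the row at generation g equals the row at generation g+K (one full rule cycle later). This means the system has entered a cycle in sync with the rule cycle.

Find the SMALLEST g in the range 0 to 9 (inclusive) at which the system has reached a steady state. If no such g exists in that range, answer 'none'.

Answer: 5

Derivation:
Gen 0: 010111000011101
Gen 1 (rule 18): 100000100100000
Gen 2 (rule 109): 101110100101111
Gen 3 (rule 18): 000000011000000
Gen 4 (rule 109): 111111011011111
Gen 5 (rule 18): 000000000000000
Gen 6 (rule 109): 111111111111111
Gen 7 (rule 18): 000000000000000
Gen 8 (rule 109): 111111111111111
Gen 9 (rule 18): 000000000000000
Gen 10 (rule 109): 111111111111111
Gen 11 (rule 18): 000000000000000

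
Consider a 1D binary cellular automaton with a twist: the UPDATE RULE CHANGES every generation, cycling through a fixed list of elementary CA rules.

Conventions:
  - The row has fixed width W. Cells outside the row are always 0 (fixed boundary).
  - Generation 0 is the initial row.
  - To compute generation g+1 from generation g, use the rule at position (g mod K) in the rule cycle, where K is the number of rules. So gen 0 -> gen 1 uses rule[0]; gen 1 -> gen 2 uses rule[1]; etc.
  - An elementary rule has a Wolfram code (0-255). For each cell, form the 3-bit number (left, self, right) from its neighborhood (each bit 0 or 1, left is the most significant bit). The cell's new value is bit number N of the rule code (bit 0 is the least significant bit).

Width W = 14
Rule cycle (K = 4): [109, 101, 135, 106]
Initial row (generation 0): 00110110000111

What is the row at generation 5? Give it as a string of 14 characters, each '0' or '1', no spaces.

Gen 0: 00110110000111
Gen 1 (rule 109): 10111110110101
Gen 2 (rule 101): 11000011011111
Gen 3 (rule 135): 00011100001110
Gen 4 (rule 106): 00110100011010
Gen 5 (rule 109): 10111101011110

Answer: 10111101011110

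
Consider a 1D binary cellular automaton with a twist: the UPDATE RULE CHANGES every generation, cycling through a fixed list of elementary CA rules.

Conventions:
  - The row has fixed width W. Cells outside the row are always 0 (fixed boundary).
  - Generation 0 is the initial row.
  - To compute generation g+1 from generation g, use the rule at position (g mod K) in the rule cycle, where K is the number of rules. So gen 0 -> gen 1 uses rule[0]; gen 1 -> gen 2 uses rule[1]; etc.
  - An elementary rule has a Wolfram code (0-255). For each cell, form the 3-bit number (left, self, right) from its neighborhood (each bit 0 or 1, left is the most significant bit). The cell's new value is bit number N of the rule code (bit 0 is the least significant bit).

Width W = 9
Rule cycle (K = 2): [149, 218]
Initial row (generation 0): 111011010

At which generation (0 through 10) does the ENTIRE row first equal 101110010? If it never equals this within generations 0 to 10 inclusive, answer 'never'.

Gen 0: 111011010
Gen 1 (rule 149): 010000011
Gen 2 (rule 218): 101000111
Gen 3 (rule 149): 101110010
Gen 4 (rule 218): 001111101
Gen 5 (rule 149): 100111001
Gen 6 (rule 218): 011111110
Gen 7 (rule 149): 001111101
Gen 8 (rule 218): 011111100
Gen 9 (rule 149): 001111011
Gen 10 (rule 218): 011111011

Answer: 3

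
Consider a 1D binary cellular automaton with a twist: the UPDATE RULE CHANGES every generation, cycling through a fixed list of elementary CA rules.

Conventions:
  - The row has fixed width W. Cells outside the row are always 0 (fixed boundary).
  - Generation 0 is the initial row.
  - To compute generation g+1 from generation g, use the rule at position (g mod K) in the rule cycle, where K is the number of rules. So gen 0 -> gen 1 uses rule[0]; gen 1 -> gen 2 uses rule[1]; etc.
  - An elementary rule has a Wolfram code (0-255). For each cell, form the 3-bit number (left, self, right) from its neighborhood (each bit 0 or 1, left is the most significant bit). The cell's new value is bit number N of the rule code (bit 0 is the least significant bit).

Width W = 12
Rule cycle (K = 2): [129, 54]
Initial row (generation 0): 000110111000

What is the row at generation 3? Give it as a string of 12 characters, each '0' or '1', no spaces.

Gen 0: 000110111000
Gen 1 (rule 129): 110000010011
Gen 2 (rule 54): 001000111100
Gen 3 (rule 129): 100010011001

Answer: 100010011001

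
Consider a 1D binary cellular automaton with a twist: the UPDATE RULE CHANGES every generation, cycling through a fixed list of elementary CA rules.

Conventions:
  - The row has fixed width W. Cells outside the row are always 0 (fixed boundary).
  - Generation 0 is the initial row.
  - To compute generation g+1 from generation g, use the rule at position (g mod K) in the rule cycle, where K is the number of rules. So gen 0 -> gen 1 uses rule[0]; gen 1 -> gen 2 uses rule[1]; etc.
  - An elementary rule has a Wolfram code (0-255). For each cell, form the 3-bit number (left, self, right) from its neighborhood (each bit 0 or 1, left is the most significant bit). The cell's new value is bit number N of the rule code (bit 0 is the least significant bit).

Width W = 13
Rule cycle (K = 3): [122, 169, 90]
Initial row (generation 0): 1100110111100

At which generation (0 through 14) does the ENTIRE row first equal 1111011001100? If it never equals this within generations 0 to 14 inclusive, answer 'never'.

Answer: never

Derivation:
Gen 0: 1100110111100
Gen 1 (rule 122): 1111111100110
Gen 2 (rule 169): 1111111000100
Gen 3 (rule 90): 1000001101010
Gen 4 (rule 122): 0100011110101
Gen 5 (rule 169): 0001011101010
Gen 6 (rule 90): 0010010100001
Gen 7 (rule 122): 0101101010010
Gen 8 (rule 169): 0011010100000
Gen 9 (rule 90): 0111000010000
Gen 10 (rule 122): 1101100101000
Gen 11 (rule 169): 1011000010011
Gen 12 (rule 90): 0011100101111
Gen 13 (rule 122): 0110111011001
Gen 14 (rule 169): 0101110110000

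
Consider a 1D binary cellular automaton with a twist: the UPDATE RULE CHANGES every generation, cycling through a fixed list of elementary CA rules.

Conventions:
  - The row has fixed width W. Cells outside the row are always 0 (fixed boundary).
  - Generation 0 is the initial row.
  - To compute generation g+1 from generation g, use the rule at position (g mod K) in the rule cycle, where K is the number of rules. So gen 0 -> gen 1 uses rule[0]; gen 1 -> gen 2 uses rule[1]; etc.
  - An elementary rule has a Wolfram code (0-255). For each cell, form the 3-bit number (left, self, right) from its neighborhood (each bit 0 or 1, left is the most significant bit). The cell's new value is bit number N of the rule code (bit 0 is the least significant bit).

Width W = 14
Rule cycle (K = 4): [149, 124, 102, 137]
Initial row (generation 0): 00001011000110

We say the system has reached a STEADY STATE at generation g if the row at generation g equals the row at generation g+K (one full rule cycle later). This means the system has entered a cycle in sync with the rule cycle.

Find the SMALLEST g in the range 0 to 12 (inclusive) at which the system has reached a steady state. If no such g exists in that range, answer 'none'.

Answer: none

Derivation:
Gen 0: 00001011000110
Gen 1 (rule 149): 11101000110001
Gen 2 (rule 124): 10111100111001
Gen 3 (rule 102): 11000101001011
Gen 4 (rule 137): 10010000000010
Gen 5 (rule 149): 11011111111011
Gen 6 (rule 124): 11110000001111
Gen 7 (rule 102): 00010000010001
Gen 8 (rule 137): 11000111000100
Gen 9 (rule 149): 00110010110111
Gen 10 (rule 124): 00111011111101
Gen 11 (rule 102): 01001100000111
Gen 12 (rule 137): 00001001110110
Gen 13 (rule 149): 11101100100001
Gen 14 (rule 124): 10111110110001
Gen 15 (rule 102): 11000011010011
Gen 16 (rule 137): 10011010000010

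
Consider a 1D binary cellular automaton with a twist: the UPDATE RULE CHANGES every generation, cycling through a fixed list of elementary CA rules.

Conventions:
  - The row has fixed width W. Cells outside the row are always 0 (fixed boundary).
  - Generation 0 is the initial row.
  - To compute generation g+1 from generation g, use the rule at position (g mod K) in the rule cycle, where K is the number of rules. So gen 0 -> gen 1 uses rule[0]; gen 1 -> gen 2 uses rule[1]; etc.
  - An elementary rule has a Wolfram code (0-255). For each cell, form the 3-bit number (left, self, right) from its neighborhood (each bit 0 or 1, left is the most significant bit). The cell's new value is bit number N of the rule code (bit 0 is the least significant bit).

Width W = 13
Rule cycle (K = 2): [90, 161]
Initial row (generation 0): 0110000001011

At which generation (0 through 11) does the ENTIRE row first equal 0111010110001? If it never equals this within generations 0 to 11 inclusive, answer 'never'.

Answer: never

Derivation:
Gen 0: 0110000001011
Gen 1 (rule 90): 1111000010011
Gen 2 (rule 161): 0110011000000
Gen 3 (rule 90): 1111111100000
Gen 4 (rule 161): 0111111001111
Gen 5 (rule 90): 1100001111001
Gen 6 (rule 161): 0001100110000
Gen 7 (rule 90): 0011111111000
Gen 8 (rule 161): 1001111110011
Gen 9 (rule 90): 0111000011111
Gen 10 (rule 161): 0010011001110
Gen 11 (rule 90): 0101111111011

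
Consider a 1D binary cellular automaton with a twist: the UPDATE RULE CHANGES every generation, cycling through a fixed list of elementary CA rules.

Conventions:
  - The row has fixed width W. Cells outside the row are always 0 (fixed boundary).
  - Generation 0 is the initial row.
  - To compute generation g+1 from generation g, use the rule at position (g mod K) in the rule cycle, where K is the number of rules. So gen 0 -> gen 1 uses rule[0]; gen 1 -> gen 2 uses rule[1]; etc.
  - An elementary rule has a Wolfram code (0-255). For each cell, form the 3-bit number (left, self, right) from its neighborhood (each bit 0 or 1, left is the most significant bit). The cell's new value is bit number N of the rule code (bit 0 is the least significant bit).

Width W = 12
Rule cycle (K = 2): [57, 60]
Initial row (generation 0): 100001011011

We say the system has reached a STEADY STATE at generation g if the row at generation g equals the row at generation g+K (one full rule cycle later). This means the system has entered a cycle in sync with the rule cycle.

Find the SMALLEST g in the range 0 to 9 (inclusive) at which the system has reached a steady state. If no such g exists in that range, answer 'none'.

Gen 0: 100001011011
Gen 1 (rule 57): 011100110110
Gen 2 (rule 60): 010010101101
Gen 3 (rule 57): 001001011010
Gen 4 (rule 60): 001101110111
Gen 5 (rule 57): 101011001100
Gen 6 (rule 60): 111110101010
Gen 7 (rule 57): 100001010101
Gen 8 (rule 60): 110001111111
Gen 9 (rule 57): 101101000000
Gen 10 (rule 60): 111011100000
Gen 11 (rule 57): 100110011111

Answer: none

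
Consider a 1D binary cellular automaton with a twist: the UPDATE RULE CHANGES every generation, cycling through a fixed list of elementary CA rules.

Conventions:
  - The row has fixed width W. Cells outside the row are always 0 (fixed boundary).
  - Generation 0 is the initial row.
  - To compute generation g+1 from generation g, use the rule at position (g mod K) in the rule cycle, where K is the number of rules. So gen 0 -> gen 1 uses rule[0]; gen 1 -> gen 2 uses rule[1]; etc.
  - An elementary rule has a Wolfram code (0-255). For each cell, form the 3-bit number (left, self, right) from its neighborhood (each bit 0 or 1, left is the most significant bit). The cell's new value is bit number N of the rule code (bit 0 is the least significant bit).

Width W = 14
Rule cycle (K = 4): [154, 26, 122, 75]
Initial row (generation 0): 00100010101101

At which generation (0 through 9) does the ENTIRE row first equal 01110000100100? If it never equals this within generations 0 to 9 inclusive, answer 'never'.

Gen 0: 00100010101101
Gen 1 (rule 154): 01010100001000
Gen 2 (rule 26): 10000010010100
Gen 3 (rule 122): 01000101101010
Gen 4 (rule 75): 10011001100000
Gen 5 (rule 154): 01110111010000
Gen 6 (rule 26): 11000100001000
Gen 7 (rule 122): 11101010010100
Gen 8 (rule 75): 10100000100001
Gen 9 (rule 154): 00010001010010

Answer: never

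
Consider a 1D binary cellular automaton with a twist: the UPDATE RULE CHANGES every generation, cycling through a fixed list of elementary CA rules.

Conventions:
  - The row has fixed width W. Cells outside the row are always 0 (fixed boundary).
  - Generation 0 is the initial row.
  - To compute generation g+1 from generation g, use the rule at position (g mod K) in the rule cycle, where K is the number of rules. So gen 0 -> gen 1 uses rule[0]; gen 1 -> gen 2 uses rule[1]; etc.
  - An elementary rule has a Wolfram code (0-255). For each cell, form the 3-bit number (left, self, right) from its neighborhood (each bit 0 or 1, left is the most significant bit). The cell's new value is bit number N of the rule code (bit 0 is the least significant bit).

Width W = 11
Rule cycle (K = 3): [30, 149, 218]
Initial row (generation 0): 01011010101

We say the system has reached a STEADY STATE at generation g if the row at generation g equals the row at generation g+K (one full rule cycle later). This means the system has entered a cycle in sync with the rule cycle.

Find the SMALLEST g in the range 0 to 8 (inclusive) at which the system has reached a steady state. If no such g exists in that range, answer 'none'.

Gen 0: 01011010101
Gen 1 (rule 30): 11010010101
Gen 2 (rule 149): 00011010101
Gen 3 (rule 218): 00111000000
Gen 4 (rule 30): 01100100000
Gen 5 (rule 149): 00010111111
Gen 6 (rule 218): 00100111111
Gen 7 (rule 30): 01111100000
Gen 8 (rule 149): 00111011111
Gen 9 (rule 218): 01111011111
Gen 10 (rule 30): 11000010000
Gen 11 (rule 149): 00111011111

Answer: 8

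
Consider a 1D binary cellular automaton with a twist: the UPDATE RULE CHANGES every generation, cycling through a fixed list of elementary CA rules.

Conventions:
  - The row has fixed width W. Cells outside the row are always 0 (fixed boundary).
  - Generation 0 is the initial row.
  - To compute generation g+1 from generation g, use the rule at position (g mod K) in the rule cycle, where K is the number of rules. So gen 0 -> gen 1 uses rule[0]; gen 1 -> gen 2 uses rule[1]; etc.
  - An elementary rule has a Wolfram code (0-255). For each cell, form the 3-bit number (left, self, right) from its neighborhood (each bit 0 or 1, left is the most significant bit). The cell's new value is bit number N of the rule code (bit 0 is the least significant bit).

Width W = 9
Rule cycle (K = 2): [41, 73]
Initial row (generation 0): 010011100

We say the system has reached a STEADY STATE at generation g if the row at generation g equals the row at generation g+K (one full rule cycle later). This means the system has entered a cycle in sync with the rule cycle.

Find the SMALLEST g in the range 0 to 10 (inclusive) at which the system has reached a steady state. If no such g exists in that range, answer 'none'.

Answer: 3

Derivation:
Gen 0: 010011100
Gen 1 (rule 41): 000010001
Gen 2 (rule 73): 111000100
Gen 3 (rule 41): 100010001
Gen 4 (rule 73): 001000100
Gen 5 (rule 41): 100010001
Gen 6 (rule 73): 001000100
Gen 7 (rule 41): 100010001
Gen 8 (rule 73): 001000100
Gen 9 (rule 41): 100010001
Gen 10 (rule 73): 001000100
Gen 11 (rule 41): 100010001
Gen 12 (rule 73): 001000100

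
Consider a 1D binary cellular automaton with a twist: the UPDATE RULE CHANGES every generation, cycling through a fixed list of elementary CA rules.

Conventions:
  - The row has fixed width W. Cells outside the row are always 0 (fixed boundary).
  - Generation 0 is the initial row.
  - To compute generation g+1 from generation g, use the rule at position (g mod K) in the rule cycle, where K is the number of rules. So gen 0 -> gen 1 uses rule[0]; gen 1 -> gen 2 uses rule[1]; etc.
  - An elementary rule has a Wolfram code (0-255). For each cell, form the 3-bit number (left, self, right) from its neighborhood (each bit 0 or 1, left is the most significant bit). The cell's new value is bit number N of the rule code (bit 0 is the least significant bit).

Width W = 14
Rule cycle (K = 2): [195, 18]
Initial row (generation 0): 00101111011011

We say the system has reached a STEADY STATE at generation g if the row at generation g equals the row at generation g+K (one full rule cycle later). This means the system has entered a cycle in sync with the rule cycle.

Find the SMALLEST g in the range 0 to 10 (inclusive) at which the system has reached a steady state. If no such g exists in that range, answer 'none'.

Gen 0: 00101111011011
Gen 1 (rule 195): 11000111001001
Gen 2 (rule 18): 00101000110110
Gen 3 (rule 195): 11000011010010
Gen 4 (rule 18): 00100100001101
Gen 5 (rule 195): 11001001110100
Gen 6 (rule 18): 00110110000010
Gen 7 (rule 195): 11010010111100
Gen 8 (rule 18): 00001100000010
Gen 9 (rule 195): 11110101111100
Gen 10 (rule 18): 00000000000010
Gen 11 (rule 195): 11111111111100
Gen 12 (rule 18): 00000000000010

Answer: 10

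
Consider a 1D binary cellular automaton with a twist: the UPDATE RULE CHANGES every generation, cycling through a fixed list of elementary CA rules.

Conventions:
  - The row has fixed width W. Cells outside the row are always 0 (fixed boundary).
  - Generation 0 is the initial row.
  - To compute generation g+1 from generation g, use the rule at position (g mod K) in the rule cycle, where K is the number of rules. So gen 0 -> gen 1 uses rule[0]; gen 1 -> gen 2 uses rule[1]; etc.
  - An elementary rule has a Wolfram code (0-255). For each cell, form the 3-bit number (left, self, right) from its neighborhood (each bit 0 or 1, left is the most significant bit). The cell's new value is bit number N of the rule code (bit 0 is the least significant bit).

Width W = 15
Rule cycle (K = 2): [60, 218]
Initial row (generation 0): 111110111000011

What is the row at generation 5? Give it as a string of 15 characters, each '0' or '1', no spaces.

Answer: 100101101000000

Derivation:
Gen 0: 111110111000011
Gen 1 (rule 60): 100001100100010
Gen 2 (rule 218): 010011111010101
Gen 3 (rule 60): 011010000111111
Gen 4 (rule 218): 111001001111111
Gen 5 (rule 60): 100101101000000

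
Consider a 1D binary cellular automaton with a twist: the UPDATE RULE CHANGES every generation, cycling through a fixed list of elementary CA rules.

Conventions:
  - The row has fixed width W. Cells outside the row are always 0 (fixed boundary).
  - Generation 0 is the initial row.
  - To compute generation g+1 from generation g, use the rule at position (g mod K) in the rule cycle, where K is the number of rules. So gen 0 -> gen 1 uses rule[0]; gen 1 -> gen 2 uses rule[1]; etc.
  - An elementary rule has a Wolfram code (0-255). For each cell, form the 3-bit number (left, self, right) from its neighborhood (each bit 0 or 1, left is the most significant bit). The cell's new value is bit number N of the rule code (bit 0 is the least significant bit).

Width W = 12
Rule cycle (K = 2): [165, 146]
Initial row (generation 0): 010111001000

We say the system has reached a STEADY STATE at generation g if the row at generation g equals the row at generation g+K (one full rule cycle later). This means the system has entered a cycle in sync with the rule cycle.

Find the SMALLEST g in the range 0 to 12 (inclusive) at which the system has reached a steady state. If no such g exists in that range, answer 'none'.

Answer: none

Derivation:
Gen 0: 010111001000
Gen 1 (rule 165): 011010001011
Gen 2 (rule 146): 100001010000
Gen 3 (rule 165): 101101110111
Gen 4 (rule 146): 000000100010
Gen 5 (rule 165): 111110101010
Gen 6 (rule 146): 011100000001
Gen 7 (rule 165): 001001111101
Gen 8 (rule 146): 010110111000
Gen 9 (rule 165): 011001010011
Gen 10 (rule 146): 100110001100
Gen 11 (rule 165): 100000100001
Gen 12 (rule 146): 010001010010
Gen 13 (rule 165): 010101110010
Gen 14 (rule 146): 100000101101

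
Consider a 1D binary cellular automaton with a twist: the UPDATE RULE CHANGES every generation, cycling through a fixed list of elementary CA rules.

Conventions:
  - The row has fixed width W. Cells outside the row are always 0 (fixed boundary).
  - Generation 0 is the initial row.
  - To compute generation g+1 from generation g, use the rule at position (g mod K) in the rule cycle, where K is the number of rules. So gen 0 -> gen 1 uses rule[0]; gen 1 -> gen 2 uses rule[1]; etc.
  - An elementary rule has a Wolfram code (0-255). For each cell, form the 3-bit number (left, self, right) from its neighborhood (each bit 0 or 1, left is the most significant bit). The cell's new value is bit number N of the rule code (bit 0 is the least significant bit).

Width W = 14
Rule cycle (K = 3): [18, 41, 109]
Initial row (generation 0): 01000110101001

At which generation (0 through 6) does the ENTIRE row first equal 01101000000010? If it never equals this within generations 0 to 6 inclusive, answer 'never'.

Gen 0: 01000110101001
Gen 1 (rule 18): 10101000000110
Gen 2 (rule 41): 01010011110100
Gen 3 (rule 109): 01110010011101
Gen 4 (rule 18): 10001101100000
Gen 5 (rule 41): 00101011001111
Gen 6 (rule 109): 10111111001001

Answer: never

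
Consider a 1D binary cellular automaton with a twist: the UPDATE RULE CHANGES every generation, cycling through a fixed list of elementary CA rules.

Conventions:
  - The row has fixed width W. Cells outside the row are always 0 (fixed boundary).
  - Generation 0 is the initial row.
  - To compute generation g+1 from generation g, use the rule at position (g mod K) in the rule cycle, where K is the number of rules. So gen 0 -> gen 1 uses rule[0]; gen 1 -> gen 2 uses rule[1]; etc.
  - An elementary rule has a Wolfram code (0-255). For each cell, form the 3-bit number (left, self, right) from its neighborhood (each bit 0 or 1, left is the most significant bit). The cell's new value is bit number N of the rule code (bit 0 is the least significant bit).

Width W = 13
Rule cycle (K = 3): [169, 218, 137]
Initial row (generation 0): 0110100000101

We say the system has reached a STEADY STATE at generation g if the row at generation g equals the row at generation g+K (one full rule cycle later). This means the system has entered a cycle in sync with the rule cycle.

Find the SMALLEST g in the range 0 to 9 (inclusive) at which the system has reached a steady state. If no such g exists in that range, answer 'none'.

Gen 0: 0110100000101
Gen 1 (rule 169): 0101001110010
Gen 2 (rule 218): 1000111111101
Gen 3 (rule 137): 0010111111000
Gen 4 (rule 169): 1001111110011
Gen 5 (rule 218): 0111111111111
Gen 6 (rule 137): 0111111111110
Gen 7 (rule 169): 0111111111100
Gen 8 (rule 218): 1111111111110
Gen 9 (rule 137): 1111111111100
Gen 10 (rule 169): 1111111111001
Gen 11 (rule 218): 1111111111110
Gen 12 (rule 137): 1111111111100

Answer: 8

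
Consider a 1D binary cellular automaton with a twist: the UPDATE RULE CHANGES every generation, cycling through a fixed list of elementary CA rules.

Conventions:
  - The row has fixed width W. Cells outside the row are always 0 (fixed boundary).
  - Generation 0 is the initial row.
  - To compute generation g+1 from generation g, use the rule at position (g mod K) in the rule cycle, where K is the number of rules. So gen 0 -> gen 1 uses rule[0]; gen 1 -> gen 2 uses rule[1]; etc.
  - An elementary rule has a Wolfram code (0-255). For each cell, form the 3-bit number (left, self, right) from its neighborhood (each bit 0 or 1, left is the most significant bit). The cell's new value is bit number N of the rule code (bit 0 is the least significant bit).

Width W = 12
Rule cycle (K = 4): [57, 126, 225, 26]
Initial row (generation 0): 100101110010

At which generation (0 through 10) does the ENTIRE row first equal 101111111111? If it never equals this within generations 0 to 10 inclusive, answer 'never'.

Gen 0: 100101110010
Gen 1 (rule 57): 010011001001
Gen 2 (rule 126): 111111111111
Gen 3 (rule 225): 011111111111
Gen 4 (rule 26): 110000000000
Gen 5 (rule 57): 101111111111
Gen 6 (rule 126): 111000000001
Gen 7 (rule 225): 011011111100
Gen 8 (rule 26): 110010000010
Gen 9 (rule 57): 101001111001
Gen 10 (rule 126): 111111001111

Answer: 5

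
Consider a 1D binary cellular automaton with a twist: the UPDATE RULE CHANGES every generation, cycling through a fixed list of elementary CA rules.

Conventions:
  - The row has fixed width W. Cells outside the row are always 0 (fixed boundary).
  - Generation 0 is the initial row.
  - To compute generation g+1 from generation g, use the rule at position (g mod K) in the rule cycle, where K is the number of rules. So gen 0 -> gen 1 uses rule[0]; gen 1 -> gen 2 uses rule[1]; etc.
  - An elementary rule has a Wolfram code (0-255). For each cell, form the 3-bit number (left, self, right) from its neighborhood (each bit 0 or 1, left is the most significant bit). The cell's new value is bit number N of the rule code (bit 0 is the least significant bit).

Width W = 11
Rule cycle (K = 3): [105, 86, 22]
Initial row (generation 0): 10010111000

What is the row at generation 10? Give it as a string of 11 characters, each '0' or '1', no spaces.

Gen 0: 10010111000
Gen 1 (rule 105): 00001101011
Gen 2 (rule 86): 00010101001
Gen 3 (rule 22): 00110101111
Gen 4 (rule 105): 10111011001
Gen 5 (rule 86): 10001001111
Gen 6 (rule 22): 11011110000
Gen 7 (rule 105): 11110010111
Gen 8 (rule 86): 00011110001
Gen 9 (rule 22): 00100001011
Gen 10 (rule 105): 10001100111

Answer: 10001100111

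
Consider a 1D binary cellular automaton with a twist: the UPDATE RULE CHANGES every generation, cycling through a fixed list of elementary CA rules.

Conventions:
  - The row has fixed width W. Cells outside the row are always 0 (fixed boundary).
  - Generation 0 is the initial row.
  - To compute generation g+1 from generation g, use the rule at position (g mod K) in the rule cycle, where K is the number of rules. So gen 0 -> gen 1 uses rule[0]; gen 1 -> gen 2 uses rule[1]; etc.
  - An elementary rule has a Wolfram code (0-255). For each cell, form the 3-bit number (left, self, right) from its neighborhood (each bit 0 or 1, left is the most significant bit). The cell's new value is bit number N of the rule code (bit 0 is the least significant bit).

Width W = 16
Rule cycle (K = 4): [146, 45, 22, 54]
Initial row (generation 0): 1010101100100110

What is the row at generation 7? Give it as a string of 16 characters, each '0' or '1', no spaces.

Answer: 0000000000100001

Derivation:
Gen 0: 1010101100100110
Gen 1 (rule 146): 0000000011011001
Gen 2 (rule 45): 1111111010110001
Gen 3 (rule 22): 0000000010001011
Gen 4 (rule 54): 0000000111011100
Gen 5 (rule 146): 0000001010001010
Gen 6 (rule 45): 1111101110101110
Gen 7 (rule 22): 0000000000100001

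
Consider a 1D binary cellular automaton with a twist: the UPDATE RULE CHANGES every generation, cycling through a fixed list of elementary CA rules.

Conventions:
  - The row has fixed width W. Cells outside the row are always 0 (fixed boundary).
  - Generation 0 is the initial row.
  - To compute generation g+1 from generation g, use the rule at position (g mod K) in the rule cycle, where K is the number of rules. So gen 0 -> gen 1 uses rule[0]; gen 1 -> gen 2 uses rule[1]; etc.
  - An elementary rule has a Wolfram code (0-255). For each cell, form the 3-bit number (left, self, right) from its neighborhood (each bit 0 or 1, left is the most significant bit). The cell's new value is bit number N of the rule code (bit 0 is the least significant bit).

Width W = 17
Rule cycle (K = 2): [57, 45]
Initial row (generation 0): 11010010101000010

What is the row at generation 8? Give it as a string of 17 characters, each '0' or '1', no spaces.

Gen 0: 11010010101000010
Gen 1 (rule 57): 10101001010111001
Gen 2 (rule 45): 11111001111100001
Gen 3 (rule 57): 10000101000011100
Gen 4 (rule 45): 10110111011010001
Gen 5 (rule 57): 01101100110101100
Gen 6 (rule 45): 01011000101111001
Gen 7 (rule 57): 00110110011000100
Gen 8 (rule 45): 10101100010010101

Answer: 10101100010010101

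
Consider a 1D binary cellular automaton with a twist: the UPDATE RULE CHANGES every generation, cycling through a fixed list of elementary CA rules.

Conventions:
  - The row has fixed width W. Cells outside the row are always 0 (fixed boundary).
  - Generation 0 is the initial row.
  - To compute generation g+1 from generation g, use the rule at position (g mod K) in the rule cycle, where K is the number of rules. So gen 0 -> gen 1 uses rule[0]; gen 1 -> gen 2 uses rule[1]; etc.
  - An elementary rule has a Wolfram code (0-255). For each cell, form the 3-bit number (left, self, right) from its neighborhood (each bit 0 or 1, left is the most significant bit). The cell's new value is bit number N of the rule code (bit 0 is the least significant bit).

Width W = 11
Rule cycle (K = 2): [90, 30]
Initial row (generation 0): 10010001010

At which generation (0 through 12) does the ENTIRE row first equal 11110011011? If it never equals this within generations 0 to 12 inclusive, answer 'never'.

Gen 0: 10010001010
Gen 1 (rule 90): 01101010001
Gen 2 (rule 30): 11001011011
Gen 3 (rule 90): 11110011011
Gen 4 (rule 30): 10001110010
Gen 5 (rule 90): 01011011101
Gen 6 (rule 30): 11010010001
Gen 7 (rule 90): 11001101010
Gen 8 (rule 30): 10111001011
Gen 9 (rule 90): 00101110011
Gen 10 (rule 30): 01101001110
Gen 11 (rule 90): 11100111011
Gen 12 (rule 30): 10011100010

Answer: 3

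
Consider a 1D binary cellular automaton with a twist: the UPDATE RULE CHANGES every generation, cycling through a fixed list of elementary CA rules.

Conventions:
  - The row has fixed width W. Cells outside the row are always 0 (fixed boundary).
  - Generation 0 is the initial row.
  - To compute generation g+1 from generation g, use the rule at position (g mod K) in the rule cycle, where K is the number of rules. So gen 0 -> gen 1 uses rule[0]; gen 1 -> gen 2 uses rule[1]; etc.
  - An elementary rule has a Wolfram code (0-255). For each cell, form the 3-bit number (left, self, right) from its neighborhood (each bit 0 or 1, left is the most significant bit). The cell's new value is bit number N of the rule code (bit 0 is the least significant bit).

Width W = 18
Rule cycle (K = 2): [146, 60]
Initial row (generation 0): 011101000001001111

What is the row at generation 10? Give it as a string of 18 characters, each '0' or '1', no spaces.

Answer: 011011000111100111

Derivation:
Gen 0: 011101000001001111
Gen 1 (rule 146): 101000100010110110
Gen 2 (rule 60): 111100110011101101
Gen 3 (rule 146): 011011001101000000
Gen 4 (rule 60): 010110101011100000
Gen 5 (rule 146): 100000000001010000
Gen 6 (rule 60): 110000000001111000
Gen 7 (rule 146): 001000000010110100
Gen 8 (rule 60): 001100000011101110
Gen 9 (rule 146): 010010000101000101
Gen 10 (rule 60): 011011000111100111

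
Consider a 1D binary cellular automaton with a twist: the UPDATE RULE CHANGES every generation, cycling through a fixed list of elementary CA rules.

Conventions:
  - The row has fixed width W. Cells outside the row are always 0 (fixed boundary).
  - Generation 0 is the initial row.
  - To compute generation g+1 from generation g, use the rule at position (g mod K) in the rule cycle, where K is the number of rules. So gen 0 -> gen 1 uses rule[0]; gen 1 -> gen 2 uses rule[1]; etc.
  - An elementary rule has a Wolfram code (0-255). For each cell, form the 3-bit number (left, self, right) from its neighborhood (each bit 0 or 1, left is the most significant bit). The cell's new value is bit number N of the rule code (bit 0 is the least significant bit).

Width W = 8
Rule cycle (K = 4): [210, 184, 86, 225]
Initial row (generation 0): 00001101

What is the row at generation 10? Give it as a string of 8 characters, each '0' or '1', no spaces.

Answer: 01000000

Derivation:
Gen 0: 00001101
Gen 1 (rule 210): 00010100
Gen 2 (rule 184): 00001010
Gen 3 (rule 86): 00011011
Gen 4 (rule 225): 11001101
Gen 5 (rule 210): 01110100
Gen 6 (rule 184): 01101010
Gen 7 (rule 86): 10101011
Gen 8 (rule 225): 01010101
Gen 9 (rule 210): 10000000
Gen 10 (rule 184): 01000000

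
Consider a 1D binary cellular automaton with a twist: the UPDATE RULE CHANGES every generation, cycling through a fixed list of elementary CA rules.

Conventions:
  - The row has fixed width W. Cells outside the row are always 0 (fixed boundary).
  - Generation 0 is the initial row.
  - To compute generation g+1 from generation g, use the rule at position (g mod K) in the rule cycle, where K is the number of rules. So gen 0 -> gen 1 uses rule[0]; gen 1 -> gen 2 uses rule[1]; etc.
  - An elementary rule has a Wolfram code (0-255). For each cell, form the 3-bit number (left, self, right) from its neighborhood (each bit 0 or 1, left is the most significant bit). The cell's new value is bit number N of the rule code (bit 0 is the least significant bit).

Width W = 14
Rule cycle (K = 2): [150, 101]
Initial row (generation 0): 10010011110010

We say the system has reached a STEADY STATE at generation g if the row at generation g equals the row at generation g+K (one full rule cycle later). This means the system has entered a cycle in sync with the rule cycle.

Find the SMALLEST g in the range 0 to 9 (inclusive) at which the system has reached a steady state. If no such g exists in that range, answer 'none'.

Answer: none

Derivation:
Gen 0: 10010011110010
Gen 1 (rule 150): 11111101101111
Gen 2 (rule 101): 00000110110001
Gen 3 (rule 150): 00001000001011
Gen 4 (rule 101): 11101011101101
Gen 5 (rule 150): 01001001000001
Gen 6 (rule 101): 01001001011101
Gen 7 (rule 150): 11111111001001
Gen 8 (rule 101): 00000001001001
Gen 9 (rule 150): 00000011111111
Gen 10 (rule 101): 11111000000001
Gen 11 (rule 150): 01110100000011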